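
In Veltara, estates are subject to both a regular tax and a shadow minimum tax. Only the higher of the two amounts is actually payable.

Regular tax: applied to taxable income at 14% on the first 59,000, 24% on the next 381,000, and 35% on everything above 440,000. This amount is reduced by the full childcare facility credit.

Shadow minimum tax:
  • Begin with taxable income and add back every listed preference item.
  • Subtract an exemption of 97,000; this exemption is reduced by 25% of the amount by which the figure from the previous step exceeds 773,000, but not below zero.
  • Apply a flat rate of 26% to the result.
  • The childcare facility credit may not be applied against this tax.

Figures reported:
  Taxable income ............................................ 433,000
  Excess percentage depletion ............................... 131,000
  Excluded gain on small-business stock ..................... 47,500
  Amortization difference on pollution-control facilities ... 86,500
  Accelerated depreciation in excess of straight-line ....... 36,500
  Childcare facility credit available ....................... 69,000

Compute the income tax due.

Regular tax:
  59,000 × 14% = 8,260
  374,000 × 24% = 89,760
  → 98,020
  Less childcare facility credit 69,000 → 29,020

Shadow minimum tax:
  Adjusted income: 433,000 + 131,000 + 47,500 + 86,500 + 36,500 = 734,500
  Exemption: 734,500 ≤ 773,000, so full 97,000 applies
  Base: 734,500 − 97,000 = 637,500
  637,500 × 26% = 165,750

165,750 > 29,020, so the shadow minimum tax is the binding amount.

165,750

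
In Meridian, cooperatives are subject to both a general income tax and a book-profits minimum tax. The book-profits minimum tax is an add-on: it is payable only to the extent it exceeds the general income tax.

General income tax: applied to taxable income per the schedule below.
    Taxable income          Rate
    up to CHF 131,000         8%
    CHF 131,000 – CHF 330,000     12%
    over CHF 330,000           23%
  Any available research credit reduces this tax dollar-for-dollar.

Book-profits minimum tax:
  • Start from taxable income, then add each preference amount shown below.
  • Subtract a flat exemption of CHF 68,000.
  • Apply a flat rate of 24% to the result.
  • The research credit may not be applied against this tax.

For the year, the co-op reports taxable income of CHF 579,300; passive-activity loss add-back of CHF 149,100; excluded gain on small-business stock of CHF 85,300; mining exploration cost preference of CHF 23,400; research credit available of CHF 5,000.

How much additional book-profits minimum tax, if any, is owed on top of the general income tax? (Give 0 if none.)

CHF 97,885

General income tax:
  CHF 131,000 × 8% = CHF 10,480
  CHF 199,000 × 12% = CHF 23,880
  CHF 249,300 × 23% = CHF 57,339
  → CHF 91,699
  Less research credit CHF 5,000 → CHF 86,699

Book-profits minimum tax:
  Adjusted income: CHF 579,300 + CHF 149,100 + CHF 85,300 + CHF 23,400 = CHF 837,100
  Less exemption CHF 68,000 → base CHF 769,100
  CHF 769,100 × 24% = CHF 184,584

Excess of book-profits minimum tax over general income tax: CHF 184,584 − CHF 86,699 = CHF 97,885.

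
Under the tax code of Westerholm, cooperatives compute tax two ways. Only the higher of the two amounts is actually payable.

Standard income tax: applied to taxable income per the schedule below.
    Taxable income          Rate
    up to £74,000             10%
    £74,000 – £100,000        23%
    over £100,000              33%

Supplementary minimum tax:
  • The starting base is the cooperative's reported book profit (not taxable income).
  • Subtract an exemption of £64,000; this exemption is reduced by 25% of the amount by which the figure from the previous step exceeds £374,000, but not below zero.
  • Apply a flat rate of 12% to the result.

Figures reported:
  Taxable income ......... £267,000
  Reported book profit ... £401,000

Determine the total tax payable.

£68,490

Supplementary minimum tax:
  Base (reported book profit): £401,000
  Exemption: £64,000 − 25% × (£401,000 − £374,000) = £64,000 − £6,750 = £57,250
  Base: £401,000 − £57,250 = £343,750
  £343,750 × 12% = £41,250

Standard income tax:
  £74,000 × 10% = £7,400
  £26,000 × 23% = £5,980
  £167,000 × 33% = £55,110
  → £68,490

£68,490 > £41,250, so the standard income tax governs.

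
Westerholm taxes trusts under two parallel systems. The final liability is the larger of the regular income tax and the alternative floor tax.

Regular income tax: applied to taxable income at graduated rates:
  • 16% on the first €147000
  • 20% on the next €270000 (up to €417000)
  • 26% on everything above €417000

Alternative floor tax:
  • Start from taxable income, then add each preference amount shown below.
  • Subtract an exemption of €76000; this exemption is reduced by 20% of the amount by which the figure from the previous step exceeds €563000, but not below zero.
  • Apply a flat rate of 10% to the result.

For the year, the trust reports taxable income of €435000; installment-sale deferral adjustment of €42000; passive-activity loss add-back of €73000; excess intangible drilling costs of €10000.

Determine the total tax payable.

Regular income tax:
  €147000 × 16% = €23520
  €270000 × 20% = €54000
  €18000 × 26% = €4680
  → €82200

Alternative floor tax:
  Adjusted income: €435000 + €42000 + €73000 + €10000 = €560000
  Exemption: €560000 ≤ €563000, so full €76000 applies
  Base: €560000 − €76000 = €484000
  €484000 × 10% = €48400

€82200 > €48400, so the regular income tax governs.

€82200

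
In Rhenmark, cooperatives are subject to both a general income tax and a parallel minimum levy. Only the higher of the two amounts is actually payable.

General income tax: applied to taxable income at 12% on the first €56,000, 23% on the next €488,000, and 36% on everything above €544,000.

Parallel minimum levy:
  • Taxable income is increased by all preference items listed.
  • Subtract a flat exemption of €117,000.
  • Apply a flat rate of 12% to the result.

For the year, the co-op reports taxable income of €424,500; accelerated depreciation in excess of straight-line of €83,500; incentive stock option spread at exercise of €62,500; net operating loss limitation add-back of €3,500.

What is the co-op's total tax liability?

General income tax:
  €56,000 × 12% = €6,720
  €368,500 × 23% = €84,755
  → €91,475

Parallel minimum levy:
  Adjusted income: €424,500 + €83,500 + €62,500 + €3,500 = €574,000
  Less exemption €117,000 → base €457,000
  €457,000 × 12% = €54,840

€91,475 > €54,840, so the general income tax governs.

€91,475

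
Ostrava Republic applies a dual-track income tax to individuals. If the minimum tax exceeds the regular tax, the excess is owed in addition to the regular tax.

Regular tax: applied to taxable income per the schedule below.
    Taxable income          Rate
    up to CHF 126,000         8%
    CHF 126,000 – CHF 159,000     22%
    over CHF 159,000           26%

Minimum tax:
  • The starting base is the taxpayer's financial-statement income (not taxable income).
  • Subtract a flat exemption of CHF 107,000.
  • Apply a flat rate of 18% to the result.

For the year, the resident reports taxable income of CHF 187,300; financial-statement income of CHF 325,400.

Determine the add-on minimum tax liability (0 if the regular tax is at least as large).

CHF 14,614

Minimum tax:
  Base (financial-statement income): CHF 325,400
  Less exemption CHF 107,000 → base CHF 218,400
  CHF 218,400 × 18% = CHF 39,312

Regular tax:
  CHF 126,000 × 8% = CHF 10,080
  CHF 33,000 × 22% = CHF 7,260
  CHF 28,300 × 26% = CHF 7,358
  → CHF 24,698

Excess of minimum tax over regular tax: CHF 39,312 − CHF 24,698 = CHF 14,614.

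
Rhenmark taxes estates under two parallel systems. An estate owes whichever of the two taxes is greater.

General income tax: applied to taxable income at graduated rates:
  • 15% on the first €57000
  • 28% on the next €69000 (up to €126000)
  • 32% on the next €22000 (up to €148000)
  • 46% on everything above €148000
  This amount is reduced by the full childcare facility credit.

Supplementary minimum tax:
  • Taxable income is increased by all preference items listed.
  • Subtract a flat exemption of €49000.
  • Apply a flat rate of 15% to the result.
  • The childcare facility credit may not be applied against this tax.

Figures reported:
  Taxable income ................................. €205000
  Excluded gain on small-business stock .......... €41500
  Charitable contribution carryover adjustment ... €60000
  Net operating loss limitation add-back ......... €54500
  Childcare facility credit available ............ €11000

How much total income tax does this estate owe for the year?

Supplementary minimum tax:
  Adjusted income: €205000 + €41500 + €60000 + €54500 = €361000
  Less exemption €49000 → base €312000
  €312000 × 15% = €46800

General income tax:
  €57000 × 15% = €8550
  €69000 × 28% = €19320
  €22000 × 32% = €7040
  €57000 × 46% = €26220
  → €61130
  Less childcare facility credit €11000 → €50130

€50130 > €46800, so the general income tax governs.

€50130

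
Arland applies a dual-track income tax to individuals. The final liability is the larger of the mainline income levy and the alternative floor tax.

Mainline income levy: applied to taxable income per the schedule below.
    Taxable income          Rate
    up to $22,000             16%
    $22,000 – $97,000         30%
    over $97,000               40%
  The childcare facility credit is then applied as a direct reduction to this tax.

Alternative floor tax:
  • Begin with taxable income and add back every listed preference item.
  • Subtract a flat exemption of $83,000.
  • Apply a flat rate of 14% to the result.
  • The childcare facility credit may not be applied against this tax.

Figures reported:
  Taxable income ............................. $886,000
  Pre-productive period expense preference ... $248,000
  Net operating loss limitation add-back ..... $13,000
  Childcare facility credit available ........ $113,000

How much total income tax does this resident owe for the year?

Mainline income levy:
  $22,000 × 16% = $3,520
  $75,000 × 30% = $22,500
  $789,000 × 40% = $315,600
  → $341,620
  Less childcare facility credit $113,000 → $228,620

Alternative floor tax:
  Adjusted income: $886,000 + $248,000 + $13,000 = $1,147,000
  Less exemption $83,000 → base $1,064,000
  $1,064,000 × 14% = $148,960

$228,620 > $148,960, so the mainline income levy governs.

$228,620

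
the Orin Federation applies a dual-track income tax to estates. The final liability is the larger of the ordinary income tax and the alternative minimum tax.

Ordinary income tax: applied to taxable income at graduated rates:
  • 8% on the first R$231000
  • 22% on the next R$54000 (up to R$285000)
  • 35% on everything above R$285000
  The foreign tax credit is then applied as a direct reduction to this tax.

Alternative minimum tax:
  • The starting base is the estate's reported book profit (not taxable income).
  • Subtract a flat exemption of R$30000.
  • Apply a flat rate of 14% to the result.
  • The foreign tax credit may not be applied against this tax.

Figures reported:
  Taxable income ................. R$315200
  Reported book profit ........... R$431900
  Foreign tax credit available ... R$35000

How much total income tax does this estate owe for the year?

R$56266

Alternative minimum tax:
  Base (reported book profit): R$431900
  Less exemption R$30000 → base R$401900
  R$401900 × 14% = R$56266

Ordinary income tax:
  R$231000 × 8% = R$18480
  R$54000 × 22% = R$11880
  R$30200 × 35% = R$10570
  → R$40930
  Less foreign tax credit R$35000 → R$5930

R$56266 > R$5930, so the alternative minimum tax is the binding amount.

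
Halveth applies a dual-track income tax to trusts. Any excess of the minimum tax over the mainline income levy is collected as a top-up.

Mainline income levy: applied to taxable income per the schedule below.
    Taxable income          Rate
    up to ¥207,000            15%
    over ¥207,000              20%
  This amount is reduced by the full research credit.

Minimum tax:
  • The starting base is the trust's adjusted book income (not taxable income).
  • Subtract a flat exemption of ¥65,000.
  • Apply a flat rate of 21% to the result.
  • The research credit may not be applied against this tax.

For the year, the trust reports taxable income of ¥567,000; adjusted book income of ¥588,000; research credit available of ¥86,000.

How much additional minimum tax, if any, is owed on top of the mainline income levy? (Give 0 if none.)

Minimum tax:
  Base (adjusted book income): ¥588,000
  Less exemption ¥65,000 → base ¥523,000
  ¥523,000 × 21% = ¥109,830

Mainline income levy:
  ¥207,000 × 15% = ¥31,050
  ¥360,000 × 20% = ¥72,000
  → ¥103,050
  Less research credit ¥86,000 → ¥17,050

Excess of minimum tax over mainline income levy: ¥109,830 − ¥17,050 = ¥92,780.

¥92,780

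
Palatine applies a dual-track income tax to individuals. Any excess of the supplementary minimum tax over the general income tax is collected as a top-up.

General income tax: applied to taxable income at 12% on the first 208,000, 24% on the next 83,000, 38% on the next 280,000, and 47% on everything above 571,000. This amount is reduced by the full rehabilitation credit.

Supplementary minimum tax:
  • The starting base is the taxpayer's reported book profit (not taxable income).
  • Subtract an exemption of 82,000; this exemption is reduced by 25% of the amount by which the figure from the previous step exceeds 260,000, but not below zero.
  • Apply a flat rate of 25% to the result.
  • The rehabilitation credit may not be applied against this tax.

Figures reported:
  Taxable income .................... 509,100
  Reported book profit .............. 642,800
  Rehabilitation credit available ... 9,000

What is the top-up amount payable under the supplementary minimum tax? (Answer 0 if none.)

41,942

Supplementary minimum tax:
  Base (reported book profit): 642,800
  Exemption: 25% × (642,800 − 260,000) = 95,700 ≥ 82,000, so the exemption is fully phased out
  Base: 642,800 − 0 = 642,800
  642,800 × 25% = 160,700

General income tax:
  208,000 × 12% = 24,960
  83,000 × 24% = 19,920
  218,100 × 38% = 82,878
  → 127,758
  Less rehabilitation credit 9,000 → 118,758

Excess of supplementary minimum tax over general income tax: 160,700 − 118,758 = 41,942.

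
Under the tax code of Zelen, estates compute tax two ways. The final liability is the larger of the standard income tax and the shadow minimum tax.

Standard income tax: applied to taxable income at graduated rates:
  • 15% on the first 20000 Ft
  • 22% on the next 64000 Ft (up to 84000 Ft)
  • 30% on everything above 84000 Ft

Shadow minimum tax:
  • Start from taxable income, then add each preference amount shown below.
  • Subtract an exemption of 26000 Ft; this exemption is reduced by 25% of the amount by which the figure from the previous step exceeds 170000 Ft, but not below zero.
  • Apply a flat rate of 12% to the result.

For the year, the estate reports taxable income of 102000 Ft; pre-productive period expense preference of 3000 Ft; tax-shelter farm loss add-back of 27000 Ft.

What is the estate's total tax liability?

Standard income tax:
  20000 Ft × 15% = 3000 Ft
  64000 Ft × 22% = 14080 Ft
  18000 Ft × 30% = 5400 Ft
  → 22480 Ft

Shadow minimum tax:
  Adjusted income: 102000 Ft + 3000 Ft + 27000 Ft = 132000 Ft
  Exemption: 132000 Ft ≤ 170000 Ft, so full 26000 Ft applies
  Base: 132000 Ft − 26000 Ft = 106000 Ft
  106000 Ft × 12% = 12720 Ft

22480 Ft > 12720 Ft, so the standard income tax governs.

22480 Ft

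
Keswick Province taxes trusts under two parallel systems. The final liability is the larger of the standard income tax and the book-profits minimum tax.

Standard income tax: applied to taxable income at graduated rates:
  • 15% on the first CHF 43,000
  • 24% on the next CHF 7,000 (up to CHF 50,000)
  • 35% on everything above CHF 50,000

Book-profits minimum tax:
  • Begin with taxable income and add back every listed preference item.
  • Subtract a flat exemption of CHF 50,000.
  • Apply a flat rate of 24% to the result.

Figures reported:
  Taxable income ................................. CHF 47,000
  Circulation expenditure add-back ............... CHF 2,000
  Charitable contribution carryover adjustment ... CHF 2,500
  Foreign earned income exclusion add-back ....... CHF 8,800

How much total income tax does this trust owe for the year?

Book-profits minimum tax:
  Adjusted income: CHF 47,000 + CHF 2,000 + CHF 2,500 + CHF 8,800 = CHF 60,300
  Less exemption CHF 50,000 → base CHF 10,300
  CHF 10,300 × 24% = CHF 2,472

Standard income tax:
  CHF 43,000 × 15% = CHF 6,450
  CHF 4,000 × 24% = CHF 960
  → CHF 7,410

CHF 7,410 > CHF 2,472, so the standard income tax governs.

CHF 7,410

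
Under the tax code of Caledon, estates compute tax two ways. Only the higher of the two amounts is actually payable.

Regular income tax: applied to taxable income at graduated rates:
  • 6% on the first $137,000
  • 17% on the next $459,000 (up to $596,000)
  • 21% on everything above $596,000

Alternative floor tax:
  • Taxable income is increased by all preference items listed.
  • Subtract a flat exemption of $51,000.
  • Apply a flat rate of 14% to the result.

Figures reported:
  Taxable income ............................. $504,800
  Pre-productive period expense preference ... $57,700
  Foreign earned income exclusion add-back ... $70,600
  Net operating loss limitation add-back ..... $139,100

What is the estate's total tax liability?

$100,968

Alternative floor tax:
  Adjusted income: $504,800 + $57,700 + $70,600 + $139,100 = $772,200
  Less exemption $51,000 → base $721,200
  $721,200 × 14% = $100,968

Regular income tax:
  $137,000 × 6% = $8,220
  $367,800 × 17% = $62,526
  → $70,746

$100,968 > $70,746, so the alternative floor tax is the binding amount.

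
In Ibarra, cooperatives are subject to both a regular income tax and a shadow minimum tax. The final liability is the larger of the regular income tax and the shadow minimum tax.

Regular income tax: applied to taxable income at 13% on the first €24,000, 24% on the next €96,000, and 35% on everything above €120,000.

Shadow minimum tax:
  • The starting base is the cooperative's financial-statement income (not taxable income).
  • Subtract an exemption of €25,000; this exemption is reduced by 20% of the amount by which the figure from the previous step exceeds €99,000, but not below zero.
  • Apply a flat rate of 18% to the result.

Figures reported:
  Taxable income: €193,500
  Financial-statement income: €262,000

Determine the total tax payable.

Regular income tax:
  €24,000 × 13% = €3,120
  €96,000 × 24% = €23,040
  €73,500 × 35% = €25,725
  → €51,885

Shadow minimum tax:
  Base (financial-statement income): €262,000
  Exemption: 20% × (€262,000 − €99,000) = €32,600 ≥ €25,000, so the exemption is fully phased out
  Base: €262,000 − €0 = €262,000
  €262,000 × 18% = €47,160

€51,885 > €47,160, so the regular income tax governs.

€51,885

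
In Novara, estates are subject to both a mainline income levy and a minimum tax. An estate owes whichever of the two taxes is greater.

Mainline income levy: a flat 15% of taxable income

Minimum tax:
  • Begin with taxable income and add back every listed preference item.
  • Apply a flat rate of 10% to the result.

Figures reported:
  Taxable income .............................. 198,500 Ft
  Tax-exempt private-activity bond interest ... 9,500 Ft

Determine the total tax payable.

Mainline income levy:
  198,500 Ft × 15% = 29,775 Ft

Minimum tax:
  Adjusted income: 198,500 Ft + 9,500 Ft = 208,000 Ft
  208,000 Ft × 10% = 20,800 Ft

29,775 Ft > 20,800 Ft, so the mainline income levy governs.

29,775 Ft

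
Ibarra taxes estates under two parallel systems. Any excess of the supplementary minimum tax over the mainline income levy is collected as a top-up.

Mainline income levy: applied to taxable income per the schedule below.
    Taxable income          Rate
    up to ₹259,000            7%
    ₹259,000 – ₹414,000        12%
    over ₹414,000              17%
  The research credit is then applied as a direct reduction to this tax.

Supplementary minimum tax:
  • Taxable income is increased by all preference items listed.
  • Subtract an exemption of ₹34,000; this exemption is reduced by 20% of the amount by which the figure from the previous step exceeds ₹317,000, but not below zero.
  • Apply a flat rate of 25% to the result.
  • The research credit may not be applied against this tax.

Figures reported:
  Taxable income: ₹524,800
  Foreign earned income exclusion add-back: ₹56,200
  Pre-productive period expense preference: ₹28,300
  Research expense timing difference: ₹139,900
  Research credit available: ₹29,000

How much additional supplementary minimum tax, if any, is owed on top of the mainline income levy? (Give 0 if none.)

Supplementary minimum tax:
  Adjusted income: ₹524,800 + ₹56,200 + ₹28,300 + ₹139,900 = ₹749,200
  Exemption: 20% × (₹749,200 − ₹317,000) = ₹86,440 ≥ ₹34,000, so the exemption is fully phased out
  Base: ₹749,200 − ₹0 = ₹749,200
  ₹749,200 × 25% = ₹187,300

Mainline income levy:
  ₹259,000 × 7% = ₹18,130
  ₹155,000 × 12% = ₹18,600
  ₹110,800 × 17% = ₹18,836
  → ₹55,566
  Less research credit ₹29,000 → ₹26,566

Excess of supplementary minimum tax over mainline income levy: ₹187,300 − ₹26,566 = ₹160,734.

₹160,734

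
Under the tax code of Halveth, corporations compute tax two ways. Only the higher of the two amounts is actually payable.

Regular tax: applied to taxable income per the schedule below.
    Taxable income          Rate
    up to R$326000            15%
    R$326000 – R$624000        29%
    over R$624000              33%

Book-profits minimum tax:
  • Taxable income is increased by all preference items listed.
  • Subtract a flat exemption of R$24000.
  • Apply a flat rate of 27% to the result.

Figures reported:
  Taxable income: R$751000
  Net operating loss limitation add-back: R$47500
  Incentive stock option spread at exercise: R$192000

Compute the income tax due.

Regular tax:
  R$326000 × 15% = R$48900
  R$298000 × 29% = R$86420
  R$127000 × 33% = R$41910
  → R$177230

Book-profits minimum tax:
  Adjusted income: R$751000 + R$47500 + R$192000 = R$990500
  Less exemption R$24000 → base R$966500
  R$966500 × 27% = R$260955

R$260955 > R$177230, so the book-profits minimum tax is the binding amount.

R$260955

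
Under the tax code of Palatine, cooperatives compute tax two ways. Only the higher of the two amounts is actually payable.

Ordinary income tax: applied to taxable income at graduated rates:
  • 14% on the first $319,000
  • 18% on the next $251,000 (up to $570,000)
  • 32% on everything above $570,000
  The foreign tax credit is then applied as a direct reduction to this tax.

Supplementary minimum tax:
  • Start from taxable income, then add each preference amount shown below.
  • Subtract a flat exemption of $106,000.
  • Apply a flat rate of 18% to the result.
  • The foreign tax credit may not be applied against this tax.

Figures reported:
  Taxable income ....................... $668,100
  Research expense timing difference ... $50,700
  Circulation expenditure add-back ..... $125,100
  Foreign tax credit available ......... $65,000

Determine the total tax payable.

Ordinary income tax:
  $319,000 × 14% = $44,660
  $251,000 × 18% = $45,180
  $98,100 × 32% = $31,392
  → $121,232
  Less foreign tax credit $65,000 → $56,232

Supplementary minimum tax:
  Adjusted income: $668,100 + $50,700 + $125,100 = $843,900
  Less exemption $106,000 → base $737,900
  $737,900 × 18% = $132,822

$132,822 > $56,232, so the supplementary minimum tax is the binding amount.

$132,822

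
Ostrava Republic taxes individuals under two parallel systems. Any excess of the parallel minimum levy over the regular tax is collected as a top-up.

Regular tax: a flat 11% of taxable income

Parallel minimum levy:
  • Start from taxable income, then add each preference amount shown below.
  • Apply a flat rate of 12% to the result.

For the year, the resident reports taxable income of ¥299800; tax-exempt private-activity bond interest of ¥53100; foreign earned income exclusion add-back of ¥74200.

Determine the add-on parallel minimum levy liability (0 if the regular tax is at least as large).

¥18274

Parallel minimum levy:
  Adjusted income: ¥299800 + ¥53100 + ¥74200 = ¥427100
  ¥427100 × 12% = ¥51252

Regular tax:
  ¥299800 × 11% = ¥32978

Excess of parallel minimum levy over regular tax: ¥51252 − ¥32978 = ¥18274.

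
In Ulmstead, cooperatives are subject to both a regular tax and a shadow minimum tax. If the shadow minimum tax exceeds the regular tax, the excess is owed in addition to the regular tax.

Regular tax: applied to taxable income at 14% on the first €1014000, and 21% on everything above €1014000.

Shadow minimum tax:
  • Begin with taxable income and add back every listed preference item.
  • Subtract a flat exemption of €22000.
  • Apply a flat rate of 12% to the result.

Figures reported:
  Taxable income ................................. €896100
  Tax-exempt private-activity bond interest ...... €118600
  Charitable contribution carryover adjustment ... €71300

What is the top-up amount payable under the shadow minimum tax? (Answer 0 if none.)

€2226

Regular tax:
  €896100 × 14% = €125454

Shadow minimum tax:
  Adjusted income: €896100 + €118600 + €71300 = €1086000
  Less exemption €22000 → base €1064000
  €1064000 × 12% = €127680

Excess of shadow minimum tax over regular tax: €127680 − €125454 = €2226.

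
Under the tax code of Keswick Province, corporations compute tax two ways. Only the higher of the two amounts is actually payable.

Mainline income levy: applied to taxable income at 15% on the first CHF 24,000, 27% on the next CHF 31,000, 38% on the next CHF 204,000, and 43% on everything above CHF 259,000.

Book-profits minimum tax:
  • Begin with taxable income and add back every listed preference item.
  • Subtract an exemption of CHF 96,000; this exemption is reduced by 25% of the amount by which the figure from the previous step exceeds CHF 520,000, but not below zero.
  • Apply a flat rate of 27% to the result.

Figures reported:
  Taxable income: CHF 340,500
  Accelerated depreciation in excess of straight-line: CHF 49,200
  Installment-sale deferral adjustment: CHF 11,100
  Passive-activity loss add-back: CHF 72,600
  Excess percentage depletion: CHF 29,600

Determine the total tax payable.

CHF 124,535

Mainline income levy:
  CHF 24,000 × 15% = CHF 3,600
  CHF 31,000 × 27% = CHF 8,370
  CHF 204,000 × 38% = CHF 77,520
  CHF 81,500 × 43% = CHF 35,045
  → CHF 124,535

Book-profits minimum tax:
  Adjusted income: CHF 340,500 + CHF 49,200 + CHF 11,100 + CHF 72,600 + CHF 29,600 = CHF 503,000
  Exemption: CHF 503,000 ≤ CHF 520,000, so full CHF 96,000 applies
  Base: CHF 503,000 − CHF 96,000 = CHF 407,000
  CHF 407,000 × 27% = CHF 109,890

CHF 124,535 > CHF 109,890, so the mainline income levy governs.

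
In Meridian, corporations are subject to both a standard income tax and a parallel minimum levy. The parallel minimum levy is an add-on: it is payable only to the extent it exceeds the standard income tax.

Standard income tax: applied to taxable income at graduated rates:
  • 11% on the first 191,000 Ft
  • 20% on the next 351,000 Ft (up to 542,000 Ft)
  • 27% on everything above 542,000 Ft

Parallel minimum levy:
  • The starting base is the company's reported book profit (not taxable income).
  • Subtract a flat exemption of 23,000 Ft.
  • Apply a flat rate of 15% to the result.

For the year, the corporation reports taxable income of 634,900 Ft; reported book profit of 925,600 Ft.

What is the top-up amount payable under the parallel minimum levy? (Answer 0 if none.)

19,097 Ft

Parallel minimum levy:
  Base (reported book profit): 925,600 Ft
  Less exemption 23,000 Ft → base 902,600 Ft
  902,600 Ft × 15% = 135,390 Ft

Standard income tax:
  191,000 Ft × 11% = 21,010 Ft
  351,000 Ft × 20% = 70,200 Ft
  92,900 Ft × 27% = 25,083 Ft
  → 116,293 Ft

Excess of parallel minimum levy over standard income tax: 135,390 Ft − 116,293 Ft = 19,097 Ft.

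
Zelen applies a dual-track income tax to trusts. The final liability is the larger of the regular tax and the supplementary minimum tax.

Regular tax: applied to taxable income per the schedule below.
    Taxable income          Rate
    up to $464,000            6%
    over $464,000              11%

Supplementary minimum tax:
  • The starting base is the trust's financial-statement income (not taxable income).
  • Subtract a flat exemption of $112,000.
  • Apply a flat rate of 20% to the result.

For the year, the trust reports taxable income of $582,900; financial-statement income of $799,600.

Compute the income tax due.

Supplementary minimum tax:
  Base (financial-statement income): $799,600
  Less exemption $112,000 → base $687,600
  $687,600 × 20% = $137,520

Regular tax:
  $464,000 × 6% = $27,840
  $118,900 × 11% = $13,079
  → $40,919

$137,520 > $40,919, so the supplementary minimum tax is the binding amount.

$137,520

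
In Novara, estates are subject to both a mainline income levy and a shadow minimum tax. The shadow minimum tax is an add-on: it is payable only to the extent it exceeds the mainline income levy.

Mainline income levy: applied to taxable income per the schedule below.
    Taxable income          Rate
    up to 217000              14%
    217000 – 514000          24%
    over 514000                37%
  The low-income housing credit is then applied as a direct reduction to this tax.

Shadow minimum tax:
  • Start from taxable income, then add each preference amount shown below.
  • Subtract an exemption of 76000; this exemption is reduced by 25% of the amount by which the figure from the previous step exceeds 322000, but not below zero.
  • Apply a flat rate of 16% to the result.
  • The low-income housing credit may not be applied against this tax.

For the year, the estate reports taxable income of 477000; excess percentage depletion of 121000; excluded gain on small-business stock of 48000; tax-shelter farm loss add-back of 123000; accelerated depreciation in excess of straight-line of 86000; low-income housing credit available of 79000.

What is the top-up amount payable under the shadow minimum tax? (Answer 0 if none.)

Mainline income levy:
  217000 × 14% = 30380
  260000 × 24% = 62400
  → 92780
  Less low-income housing credit 79000 → 13780

Shadow minimum tax:
  Adjusted income: 477000 + 121000 + 48000 + 123000 + 86000 = 855000
  Exemption: 25% × (855000 − 322000) = 133250 ≥ 76000, so the exemption is fully phased out
  Base: 855000 − 0 = 855000
  855000 × 16% = 136800

Excess of shadow minimum tax over mainline income levy: 136800 − 13780 = 123020.

123020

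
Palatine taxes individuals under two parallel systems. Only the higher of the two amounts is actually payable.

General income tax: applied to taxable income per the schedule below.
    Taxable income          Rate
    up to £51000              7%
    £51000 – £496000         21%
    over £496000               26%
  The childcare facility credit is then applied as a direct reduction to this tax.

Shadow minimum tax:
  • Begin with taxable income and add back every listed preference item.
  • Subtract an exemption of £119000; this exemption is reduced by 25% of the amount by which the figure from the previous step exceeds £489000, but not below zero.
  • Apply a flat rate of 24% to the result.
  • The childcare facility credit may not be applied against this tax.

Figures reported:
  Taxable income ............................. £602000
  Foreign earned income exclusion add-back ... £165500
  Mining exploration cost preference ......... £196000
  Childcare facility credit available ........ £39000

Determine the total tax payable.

Shadow minimum tax:
  Adjusted income: £602000 + £165500 + £196000 = £963500
  Exemption: £119000 − 25% × (£963500 − £489000) = £119000 − £118625 = £375
  Base: £963500 − £375 = £963125
  £963125 × 24% = £231150

General income tax:
  £51000 × 7% = £3570
  £445000 × 21% = £93450
  £106000 × 26% = £27560
  → £124580
  Less childcare facility credit £39000 → £85580

£231150 > £85580, so the shadow minimum tax is the binding amount.

£231150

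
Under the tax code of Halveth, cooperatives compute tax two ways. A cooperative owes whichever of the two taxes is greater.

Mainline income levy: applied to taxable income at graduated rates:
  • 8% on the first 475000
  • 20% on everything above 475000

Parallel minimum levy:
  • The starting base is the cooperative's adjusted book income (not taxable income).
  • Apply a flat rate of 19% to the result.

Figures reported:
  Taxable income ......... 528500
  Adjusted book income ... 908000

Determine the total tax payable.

172520

Mainline income levy:
  475000 × 8% = 38000
  53500 × 20% = 10700
  → 48700

Parallel minimum levy:
  Base (adjusted book income): 908000
  908000 × 19% = 172520

172520 > 48700, so the parallel minimum levy is the binding amount.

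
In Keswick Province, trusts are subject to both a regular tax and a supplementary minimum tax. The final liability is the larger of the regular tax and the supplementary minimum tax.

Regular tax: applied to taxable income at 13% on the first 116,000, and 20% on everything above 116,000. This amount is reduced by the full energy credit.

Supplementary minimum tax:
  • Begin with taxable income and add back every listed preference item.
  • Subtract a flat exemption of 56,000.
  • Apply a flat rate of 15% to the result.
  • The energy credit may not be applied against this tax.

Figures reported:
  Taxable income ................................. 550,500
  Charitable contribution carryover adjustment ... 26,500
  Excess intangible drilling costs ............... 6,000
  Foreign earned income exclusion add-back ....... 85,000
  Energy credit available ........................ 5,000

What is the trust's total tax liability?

96,980

Supplementary minimum tax:
  Adjusted income: 550,500 + 26,500 + 6,000 + 85,000 = 668,000
  Less exemption 56,000 → base 612,000
  612,000 × 15% = 91,800

Regular tax:
  116,000 × 13% = 15,080
  434,500 × 20% = 86,900
  → 101,980
  Less energy credit 5,000 → 96,980

96,980 > 91,800, so the regular tax governs.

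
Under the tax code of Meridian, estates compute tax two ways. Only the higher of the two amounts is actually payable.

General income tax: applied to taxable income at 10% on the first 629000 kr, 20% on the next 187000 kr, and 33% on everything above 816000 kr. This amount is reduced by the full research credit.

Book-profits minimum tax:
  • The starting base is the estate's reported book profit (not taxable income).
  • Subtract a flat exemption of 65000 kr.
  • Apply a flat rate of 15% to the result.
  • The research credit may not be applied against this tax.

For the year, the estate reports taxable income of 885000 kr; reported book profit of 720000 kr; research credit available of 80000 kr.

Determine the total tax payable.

98250 kr

General income tax:
  629000 kr × 10% = 62900 kr
  187000 kr × 20% = 37400 kr
  69000 kr × 33% = 22770 kr
  → 123070 kr
  Less research credit 80000 kr → 43070 kr

Book-profits minimum tax:
  Base (reported book profit): 720000 kr
  Less exemption 65000 kr → base 655000 kr
  655000 kr × 15% = 98250 kr

98250 kr > 43070 kr, so the book-profits minimum tax is the binding amount.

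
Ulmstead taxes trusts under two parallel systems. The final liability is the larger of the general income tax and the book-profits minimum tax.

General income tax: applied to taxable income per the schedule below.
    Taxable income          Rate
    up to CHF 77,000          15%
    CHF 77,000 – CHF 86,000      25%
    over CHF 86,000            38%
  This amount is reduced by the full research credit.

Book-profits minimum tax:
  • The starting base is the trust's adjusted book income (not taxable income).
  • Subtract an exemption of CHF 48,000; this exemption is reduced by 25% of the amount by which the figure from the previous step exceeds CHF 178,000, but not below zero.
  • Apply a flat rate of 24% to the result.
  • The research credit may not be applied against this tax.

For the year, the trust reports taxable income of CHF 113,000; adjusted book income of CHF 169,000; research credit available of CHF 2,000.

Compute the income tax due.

CHF 29,040

Book-profits minimum tax:
  Base (adjusted book income): CHF 169,000
  Exemption: CHF 169,000 ≤ CHF 178,000, so full CHF 48,000 applies
  Base: CHF 169,000 − CHF 48,000 = CHF 121,000
  CHF 121,000 × 24% = CHF 29,040

General income tax:
  CHF 77,000 × 15% = CHF 11,550
  CHF 9,000 × 25% = CHF 2,250
  CHF 27,000 × 38% = CHF 10,260
  → CHF 24,060
  Less research credit CHF 2,000 → CHF 22,060

CHF 29,040 > CHF 22,060, so the book-profits minimum tax is the binding amount.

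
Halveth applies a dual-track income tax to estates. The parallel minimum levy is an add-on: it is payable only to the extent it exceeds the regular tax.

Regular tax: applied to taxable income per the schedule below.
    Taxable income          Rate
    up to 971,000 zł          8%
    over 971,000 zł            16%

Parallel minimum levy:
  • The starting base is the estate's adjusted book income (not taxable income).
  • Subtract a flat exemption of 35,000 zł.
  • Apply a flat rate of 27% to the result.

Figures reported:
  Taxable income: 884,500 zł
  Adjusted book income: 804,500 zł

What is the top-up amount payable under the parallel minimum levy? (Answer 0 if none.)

137,005 zł

Regular tax:
  884,500 zł × 8% = 70,760 zł

Parallel minimum levy:
  Base (adjusted book income): 804,500 zł
  Less exemption 35,000 zł → base 769,500 zł
  769,500 zł × 27% = 207,765 zł

Excess of parallel minimum levy over regular tax: 207,765 zł − 70,760 zł = 137,005 zł.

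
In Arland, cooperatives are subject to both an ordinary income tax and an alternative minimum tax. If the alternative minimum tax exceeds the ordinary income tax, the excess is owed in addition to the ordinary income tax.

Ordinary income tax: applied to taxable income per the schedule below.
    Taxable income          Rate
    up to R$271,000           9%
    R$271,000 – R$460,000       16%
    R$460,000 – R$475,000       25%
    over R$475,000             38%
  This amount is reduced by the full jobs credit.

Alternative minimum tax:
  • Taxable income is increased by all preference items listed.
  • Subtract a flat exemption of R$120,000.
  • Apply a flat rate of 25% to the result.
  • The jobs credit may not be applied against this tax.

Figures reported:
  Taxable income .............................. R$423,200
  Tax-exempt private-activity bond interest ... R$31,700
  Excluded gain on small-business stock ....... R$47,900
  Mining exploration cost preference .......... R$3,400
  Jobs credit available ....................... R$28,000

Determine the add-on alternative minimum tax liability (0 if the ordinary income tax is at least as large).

R$75,808

Ordinary income tax:
  R$271,000 × 9% = R$24,390
  R$152,200 × 16% = R$24,352
  → R$48,742
  Less jobs credit R$28,000 → R$20,742

Alternative minimum tax:
  Adjusted income: R$423,200 + R$31,700 + R$47,900 + R$3,400 = R$506,200
  Less exemption R$120,000 → base R$386,200
  R$386,200 × 25% = R$96,550

Excess of alternative minimum tax over ordinary income tax: R$96,550 − R$20,742 = R$75,808.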